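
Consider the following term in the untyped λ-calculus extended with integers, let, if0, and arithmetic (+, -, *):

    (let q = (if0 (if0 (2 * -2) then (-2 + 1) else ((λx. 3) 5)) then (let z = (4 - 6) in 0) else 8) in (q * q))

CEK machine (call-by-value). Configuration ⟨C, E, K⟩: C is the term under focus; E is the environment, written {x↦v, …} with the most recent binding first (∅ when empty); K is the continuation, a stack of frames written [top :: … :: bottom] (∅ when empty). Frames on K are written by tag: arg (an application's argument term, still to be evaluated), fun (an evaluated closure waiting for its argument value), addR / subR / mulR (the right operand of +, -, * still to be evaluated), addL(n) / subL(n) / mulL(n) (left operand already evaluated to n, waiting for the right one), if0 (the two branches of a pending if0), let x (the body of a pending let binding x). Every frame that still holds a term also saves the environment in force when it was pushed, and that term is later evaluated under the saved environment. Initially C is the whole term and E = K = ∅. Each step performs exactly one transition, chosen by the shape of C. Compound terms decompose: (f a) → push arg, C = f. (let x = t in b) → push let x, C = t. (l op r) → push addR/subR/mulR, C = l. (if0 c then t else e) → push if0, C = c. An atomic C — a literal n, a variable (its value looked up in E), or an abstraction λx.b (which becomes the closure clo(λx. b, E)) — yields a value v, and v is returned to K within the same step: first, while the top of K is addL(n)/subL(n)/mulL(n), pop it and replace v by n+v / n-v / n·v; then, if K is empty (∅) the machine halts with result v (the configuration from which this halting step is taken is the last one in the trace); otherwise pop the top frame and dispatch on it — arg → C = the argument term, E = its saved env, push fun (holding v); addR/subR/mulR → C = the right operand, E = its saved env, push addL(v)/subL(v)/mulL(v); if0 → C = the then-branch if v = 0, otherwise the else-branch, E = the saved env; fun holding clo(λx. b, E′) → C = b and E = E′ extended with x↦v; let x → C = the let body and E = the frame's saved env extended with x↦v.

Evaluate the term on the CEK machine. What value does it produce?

Answer: 64

Machine steps:
0. <C=(let q = (if0 (if0 (2 * -2) then (-2 + 1) else ((λx. 3) 5)) then (let z = (4 - 6) in 0) else 8) in (q * q)), E=∅, K=∅>
1. <C=(if0 (if0 (2 * -2) then (-2 + 1) else ((λx. 3) 5)) then (let z = (4 - 6) in 0) else 8), E=∅, K=[let q]>
2. <C=(if0 (2 * -2) then (-2 + 1) else ((λx. 3) 5)), E=∅, K=[if0 :: let q]>
3. <C=(2 * -2), E=∅, K=[if0 :: if0 :: let q]>
4. <C=2, E=∅, K=[mulR :: if0 :: if0 :: let q]>
5. <C=-2, E=∅, K=[mulL(2) :: if0 :: if0 :: let q]>
6. <C=((λx. 3) 5), E=∅, K=[if0 :: let q]>
7. <C=(λx. 3), E=∅, K=[arg :: if0 :: let q]>
8. <C=5, E=∅, K=[fun :: if0 :: let q]>
9. <C=3, E={x↦5}, K=[if0 :: let q]>
10. <C=8, E=∅, K=[let q]>
11. <C=(q * q), E={q↦8}, K=∅>
12. <C=q, E={q↦8}, K=[mulR]>
13. <C=q, E={q↦8}, K=[mulL(8)]>
→ final value 64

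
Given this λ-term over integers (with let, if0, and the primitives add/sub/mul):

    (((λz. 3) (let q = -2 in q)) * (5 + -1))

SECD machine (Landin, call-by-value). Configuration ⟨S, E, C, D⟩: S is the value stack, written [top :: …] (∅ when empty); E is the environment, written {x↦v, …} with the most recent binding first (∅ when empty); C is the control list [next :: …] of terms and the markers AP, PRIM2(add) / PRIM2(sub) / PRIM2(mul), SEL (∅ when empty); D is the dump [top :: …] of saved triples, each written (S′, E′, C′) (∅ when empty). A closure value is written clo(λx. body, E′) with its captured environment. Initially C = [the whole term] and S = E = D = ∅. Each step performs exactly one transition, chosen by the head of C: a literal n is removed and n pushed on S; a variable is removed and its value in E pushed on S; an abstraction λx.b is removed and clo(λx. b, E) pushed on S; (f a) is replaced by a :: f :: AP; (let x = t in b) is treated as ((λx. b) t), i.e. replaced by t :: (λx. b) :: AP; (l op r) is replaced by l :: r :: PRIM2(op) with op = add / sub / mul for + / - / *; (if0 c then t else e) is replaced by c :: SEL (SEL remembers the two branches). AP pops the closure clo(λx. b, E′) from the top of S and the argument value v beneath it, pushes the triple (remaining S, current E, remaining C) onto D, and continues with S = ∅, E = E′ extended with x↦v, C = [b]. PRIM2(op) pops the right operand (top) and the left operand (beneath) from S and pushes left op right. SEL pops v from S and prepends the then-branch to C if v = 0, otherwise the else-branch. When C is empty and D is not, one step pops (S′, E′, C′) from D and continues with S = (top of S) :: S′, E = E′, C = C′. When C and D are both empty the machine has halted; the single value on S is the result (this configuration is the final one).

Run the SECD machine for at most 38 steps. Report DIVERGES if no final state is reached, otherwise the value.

Answer: 12

Execution trace:
[0] ⟨S=∅; E=∅; C=[(((λz. 3) (let q = -2 in q)) * (5 + -1))]; D=∅⟩
[1] ⟨S=∅; E=∅; C=[((λz. 3) (let q = -2 in q)) :: (5 + -1) :: PRIM2(mul)]; D=∅⟩
[2] ⟨S=∅; E=∅; C=[(let q = -2 in q) :: (λz. 3) :: AP :: (5 + -1) :: PRIM2(mul)]; D=∅⟩
[3] ⟨S=∅; E=∅; C=[-2 :: (λq. q) :: AP :: (λz. 3) :: AP :: (5 + -1) :: PRIM2(mul)]; D=∅⟩
[4] ⟨S=[-2]; E=∅; C=[(λq. q) :: AP :: (λz. 3) :: AP :: (5 + -1) :: PRIM2(mul)]; D=∅⟩
[5] ⟨S=[clo(λq. q, ∅) :: -2]; E=∅; C=[AP :: (λz. 3) :: AP :: (5 + -1) :: PRIM2(mul)]; D=∅⟩
[6] ⟨S=∅; E={q↦-2}; C=[q]; D=[(∅, ∅, [(λz. 3) :: AP :: (5 + -1) :: PRIM2(mul)])]⟩
[7] ⟨S=[-2]; E={q↦-2}; C=∅; D=[(∅, ∅, [(λz. 3) :: AP :: (5 + -1) :: PRIM2(mul)])]⟩
[8] ⟨S=[-2]; E=∅; C=[(λz. 3) :: AP :: (5 + -1) :: PRIM2(mul)]; D=∅⟩
[9] ⟨S=[clo(λz. 3, ∅) :: -2]; E=∅; C=[AP :: (5 + -1) :: PRIM2(mul)]; D=∅⟩
[10] ⟨S=∅; E={z↦-2}; C=[3]; D=[(∅, ∅, [(5 + -1) :: PRIM2(mul)])]⟩
[11] ⟨S=[3]; E={z↦-2}; C=∅; D=[(∅, ∅, [(5 + -1) :: PRIM2(mul)])]⟩
[12] ⟨S=[3]; E=∅; C=[(5 + -1) :: PRIM2(mul)]; D=∅⟩
[13] ⟨S=[3]; E=∅; C=[5 :: -1 :: PRIM2(add) :: PRIM2(mul)]; D=∅⟩
[14] ⟨S=[5 :: 3]; E=∅; C=[-1 :: PRIM2(add) :: PRIM2(mul)]; D=∅⟩
[15] ⟨S=[-1 :: 5 :: 3]; E=∅; C=[PRIM2(add) :: PRIM2(mul)]; D=∅⟩
[16] ⟨S=[4 :: 3]; E=∅; C=[PRIM2(mul)]; D=∅⟩
[17] ⟨S=[12]; E=∅; C=∅; D=∅⟩
→ final value 12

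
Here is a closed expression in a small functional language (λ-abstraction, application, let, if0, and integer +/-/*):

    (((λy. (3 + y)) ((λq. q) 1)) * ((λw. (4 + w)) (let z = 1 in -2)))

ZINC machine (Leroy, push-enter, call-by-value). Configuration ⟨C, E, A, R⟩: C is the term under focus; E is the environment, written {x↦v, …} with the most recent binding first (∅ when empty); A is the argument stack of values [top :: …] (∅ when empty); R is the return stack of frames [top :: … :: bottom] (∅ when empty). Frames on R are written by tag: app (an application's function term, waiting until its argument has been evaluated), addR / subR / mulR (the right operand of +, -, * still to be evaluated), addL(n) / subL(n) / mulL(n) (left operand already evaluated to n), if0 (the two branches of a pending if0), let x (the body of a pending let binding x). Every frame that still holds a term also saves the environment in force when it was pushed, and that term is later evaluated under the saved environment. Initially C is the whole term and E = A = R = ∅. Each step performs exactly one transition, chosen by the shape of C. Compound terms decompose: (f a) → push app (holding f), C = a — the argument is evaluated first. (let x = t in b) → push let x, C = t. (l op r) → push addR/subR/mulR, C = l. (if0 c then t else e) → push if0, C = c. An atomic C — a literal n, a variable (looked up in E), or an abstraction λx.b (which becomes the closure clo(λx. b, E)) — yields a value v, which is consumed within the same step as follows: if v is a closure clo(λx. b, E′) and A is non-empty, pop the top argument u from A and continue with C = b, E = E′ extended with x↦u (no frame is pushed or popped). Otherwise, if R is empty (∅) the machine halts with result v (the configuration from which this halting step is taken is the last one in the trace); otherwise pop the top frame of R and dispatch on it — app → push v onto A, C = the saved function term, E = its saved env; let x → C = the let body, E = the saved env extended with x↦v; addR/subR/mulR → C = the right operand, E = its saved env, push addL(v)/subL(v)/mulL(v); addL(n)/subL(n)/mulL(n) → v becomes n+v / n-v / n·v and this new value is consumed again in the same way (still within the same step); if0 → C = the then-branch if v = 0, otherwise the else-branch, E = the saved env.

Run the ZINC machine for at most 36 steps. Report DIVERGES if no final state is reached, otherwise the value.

0. [C=(((λy. (3 + y)) ((λq. q) 1)) * ((λw. (4 + w)) (let z = 1 in -2))) | E=∅ | A=∅ | R=∅]
1. [C=((λy. (3 + y)) ((λq. q) 1)) | E=∅ | A=∅ | R=[mulR]]
2. [C=((λq. q) 1) | E=∅ | A=∅ | R=[app :: mulR]]
3. [C=1 | E=∅ | A=∅ | R=[app :: app :: mulR]]
4. [C=(λq. q) | E=∅ | A=[1] | R=[app :: mulR]]
5. [C=q | E={q↦1} | A=∅ | R=[app :: mulR]]
6. [C=(λy. (3 + y)) | E=∅ | A=[1] | R=[mulR]]
7. [C=(3 + y) | E={y↦1} | A=∅ | R=[mulR]]
8. [C=3 | E={y↦1} | A=∅ | R=[addR :: mulR]]
9. [C=y | E={y↦1} | A=∅ | R=[addL(3) :: mulR]]
10. [C=((λw. (4 + w)) (let z = 1 in -2)) | E=∅ | A=∅ | R=[mulL(4)]]
11. [C=(let z = 1 in -2) | E=∅ | A=∅ | R=[app :: mulL(4)]]
12. [C=1 | E=∅ | A=∅ | R=[let z :: app :: mulL(4)]]
13. [C=-2 | E={z↦1} | A=∅ | R=[app :: mulL(4)]]
14. [C=(λw. (4 + w)) | E=∅ | A=[-2] | R=[mulL(4)]]
15. [C=(4 + w) | E={w↦-2} | A=∅ | R=[mulL(4)]]
16. [C=4 | E={w↦-2} | A=∅ | R=[addR :: mulL(4)]]
17. [C=w | E={w↦-2} | A=∅ | R=[addL(4) :: mulL(4)]]
→ final value 8

Answer: 8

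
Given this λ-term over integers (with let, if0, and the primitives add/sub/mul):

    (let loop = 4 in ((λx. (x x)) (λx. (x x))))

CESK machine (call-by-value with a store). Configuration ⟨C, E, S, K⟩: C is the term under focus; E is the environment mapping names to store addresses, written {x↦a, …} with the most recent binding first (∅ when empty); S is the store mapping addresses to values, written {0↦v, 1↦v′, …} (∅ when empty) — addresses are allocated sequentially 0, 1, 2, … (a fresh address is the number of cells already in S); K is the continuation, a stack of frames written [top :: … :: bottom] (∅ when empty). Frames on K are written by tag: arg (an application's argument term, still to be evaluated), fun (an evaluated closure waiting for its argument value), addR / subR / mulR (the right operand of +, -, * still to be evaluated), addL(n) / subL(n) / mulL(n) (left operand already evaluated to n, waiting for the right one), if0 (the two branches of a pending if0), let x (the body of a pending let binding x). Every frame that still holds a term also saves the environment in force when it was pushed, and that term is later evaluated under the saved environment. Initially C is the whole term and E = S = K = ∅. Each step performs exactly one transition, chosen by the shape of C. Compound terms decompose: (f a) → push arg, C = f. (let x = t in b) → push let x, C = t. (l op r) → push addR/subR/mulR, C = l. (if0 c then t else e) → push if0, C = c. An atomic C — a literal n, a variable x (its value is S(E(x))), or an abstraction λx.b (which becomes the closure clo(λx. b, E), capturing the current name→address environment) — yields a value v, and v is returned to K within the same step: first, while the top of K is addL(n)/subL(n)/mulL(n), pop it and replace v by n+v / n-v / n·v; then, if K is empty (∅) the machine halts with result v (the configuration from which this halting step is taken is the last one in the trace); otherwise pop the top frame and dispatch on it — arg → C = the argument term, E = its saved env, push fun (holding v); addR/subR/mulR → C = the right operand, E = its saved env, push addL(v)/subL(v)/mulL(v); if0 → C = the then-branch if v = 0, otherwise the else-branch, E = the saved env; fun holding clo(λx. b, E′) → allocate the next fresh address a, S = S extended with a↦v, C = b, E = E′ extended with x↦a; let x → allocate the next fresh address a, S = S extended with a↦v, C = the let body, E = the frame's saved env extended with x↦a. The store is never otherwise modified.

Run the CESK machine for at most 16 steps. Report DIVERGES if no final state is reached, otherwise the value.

Answer: DIVERGES (no final state within 16 steps)

Derivation:
0. <C=(let loop = 4 in ((λx. (x x)) (λx. (x x)))), E=∅, S=∅, K=∅>
1. <C=4, E=∅, S=∅, K=[let loop]>
2. <C=((λx. (x x)) (λx. (x x))), E={loop↦0}, S={0↦4}, K=∅>
3. <C=(λx. (x x)), E={loop↦0}, S={0↦4}, K=[arg]>
4. <C=(λx. (x x)), E={loop↦0}, S={0↦4}, K=[fun]>
5. <C=(x x), E={x↦1, loop↦0}, S={0↦4, 1↦clo(λx. (x x), {loop↦0})}, K=∅>
6. <C=x, E={x↦1, loop↦0}, S={0↦4, 1↦clo(λx. (x x), {loop↦0})}, K=[arg]>
7. <C=x, E={x↦1, loop↦0}, S={0↦4, 1↦clo(λx. (x x), {loop↦0})}, K=[fun]>
8. <C=(x x), E={x↦2, loop↦0}, S={0↦4, 1↦clo(λx. (x x), {loop↦0}), 2↦clo(λx. (x x), {loop↦0})}, K=∅>
9. <C=x, E={x↦2, loop↦0}, S={0↦4, 1↦clo(λx. (x x), {loop↦0}), 2↦clo(λx. (x x), {loop↦0})}, K=[arg]>
10. <C=x, E={x↦2, loop↦0}, S={0↦4, 1↦clo(λx. (x x), {loop↦0}), 2↦clo(λx. (x x), {loop↦0})}, K=[fun]>
11. <C=(x x), E={x↦3, loop↦0}, S={0↦4, 1↦clo(λx. (x x), {loop↦0}), 2↦clo(λx. (x x), {loop↦0}), 3↦clo(λx. (x x), {loop↦0})}, K=∅>
12. <C=x, E={x↦3, loop↦0}, S={0↦4, 1↦clo(λx. (x x), {loop↦0}), 2↦clo(λx. (x x), {loop↦0}), 3↦clo(λx. (x x), {loop↦0})}, K=[arg]>
13. <C=x, E={x↦3, loop↦0}, S={0↦4, 1↦clo(λx. (x x), {loop↦0}), 2↦clo(λx. (x x), {loop↦0}), 3↦clo(λx. (x x), {loop↦0})}, K=[fun]>
14. <C=(x x), E={x↦4, loop↦0}, S={0↦4, 1↦clo(λx. (x x), {loop↦0}), 2↦clo(λx. (x x), {loop↦0}), 3↦clo(λx. (x x), {loop↦0}), 4↦clo(λx. (x x), {loop↦0})}, K=∅>
15. <C=x, E={x↦4, loop↦0}, S={0↦4, 1↦clo(λx. (x x), {loop↦0}), 2↦clo(λx. (x x), {loop↦0}), 3↦clo(λx. (x x), {loop↦0}), 4↦clo(λx. (x x), {loop↦0})}, K=[arg]>
16. <C=x, E={x↦4, loop↦0}, S={0↦4, 1↦clo(λx. (x x), {loop↦0}), 2↦clo(λx. (x x), {loop↦0}), 3↦clo(λx. (x x), {loop↦0}), 4↦clo(λx. (x x), {loop↦0})}, K=[fun]>
→ 16 transitions taken and the configuration is still not final: no result within 16 steps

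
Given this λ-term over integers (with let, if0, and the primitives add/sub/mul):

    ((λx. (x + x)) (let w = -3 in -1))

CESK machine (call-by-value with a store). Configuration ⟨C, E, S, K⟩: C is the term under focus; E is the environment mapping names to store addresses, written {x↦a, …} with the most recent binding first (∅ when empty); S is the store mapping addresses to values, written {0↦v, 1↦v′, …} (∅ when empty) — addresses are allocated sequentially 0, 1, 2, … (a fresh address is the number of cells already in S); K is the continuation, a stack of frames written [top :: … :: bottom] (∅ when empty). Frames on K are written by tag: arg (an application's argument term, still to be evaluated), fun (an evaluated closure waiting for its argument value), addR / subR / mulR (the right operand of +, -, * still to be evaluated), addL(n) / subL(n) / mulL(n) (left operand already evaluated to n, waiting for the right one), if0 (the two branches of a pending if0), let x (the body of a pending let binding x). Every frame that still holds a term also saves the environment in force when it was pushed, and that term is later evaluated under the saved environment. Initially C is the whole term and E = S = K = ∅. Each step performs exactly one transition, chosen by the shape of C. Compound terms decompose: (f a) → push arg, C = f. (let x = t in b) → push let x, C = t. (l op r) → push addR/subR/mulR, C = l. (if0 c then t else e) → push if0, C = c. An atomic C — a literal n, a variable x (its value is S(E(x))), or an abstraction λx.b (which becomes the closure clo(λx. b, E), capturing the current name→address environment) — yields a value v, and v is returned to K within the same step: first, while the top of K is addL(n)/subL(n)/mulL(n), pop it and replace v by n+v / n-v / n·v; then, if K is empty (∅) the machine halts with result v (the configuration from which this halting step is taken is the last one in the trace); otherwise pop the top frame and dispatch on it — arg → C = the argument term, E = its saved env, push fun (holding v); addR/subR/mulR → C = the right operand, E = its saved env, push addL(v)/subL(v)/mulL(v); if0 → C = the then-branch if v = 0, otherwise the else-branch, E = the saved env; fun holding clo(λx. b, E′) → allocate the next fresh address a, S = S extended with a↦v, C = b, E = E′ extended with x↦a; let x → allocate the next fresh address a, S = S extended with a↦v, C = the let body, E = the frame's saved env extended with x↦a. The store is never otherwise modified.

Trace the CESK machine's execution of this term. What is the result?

step 0: [C=((λx. (x + x)) (let w = -3 in -1)) | E=∅ | S=∅ | K=∅]
step 1: [C=(λx. (x + x)) | E=∅ | S=∅ | K=[arg]]
step 2: [C=(let w = -3 in -1) | E=∅ | S=∅ | K=[fun]]
step 3: [C=-3 | E=∅ | S=∅ | K=[let w :: fun]]
step 4: [C=-1 | E={w↦0} | S={0↦-3} | K=[fun]]
step 5: [C=(x + x) | E={x↦1} | S={0↦-3, 1↦-1} | K=∅]
step 6: [C=x | E={x↦1} | S={0↦-3, 1↦-1} | K=[addR]]
step 7: [C=x | E={x↦1} | S={0↦-3, 1↦-1} | K=[addL(-1)]]
→ final value -2

Answer: -2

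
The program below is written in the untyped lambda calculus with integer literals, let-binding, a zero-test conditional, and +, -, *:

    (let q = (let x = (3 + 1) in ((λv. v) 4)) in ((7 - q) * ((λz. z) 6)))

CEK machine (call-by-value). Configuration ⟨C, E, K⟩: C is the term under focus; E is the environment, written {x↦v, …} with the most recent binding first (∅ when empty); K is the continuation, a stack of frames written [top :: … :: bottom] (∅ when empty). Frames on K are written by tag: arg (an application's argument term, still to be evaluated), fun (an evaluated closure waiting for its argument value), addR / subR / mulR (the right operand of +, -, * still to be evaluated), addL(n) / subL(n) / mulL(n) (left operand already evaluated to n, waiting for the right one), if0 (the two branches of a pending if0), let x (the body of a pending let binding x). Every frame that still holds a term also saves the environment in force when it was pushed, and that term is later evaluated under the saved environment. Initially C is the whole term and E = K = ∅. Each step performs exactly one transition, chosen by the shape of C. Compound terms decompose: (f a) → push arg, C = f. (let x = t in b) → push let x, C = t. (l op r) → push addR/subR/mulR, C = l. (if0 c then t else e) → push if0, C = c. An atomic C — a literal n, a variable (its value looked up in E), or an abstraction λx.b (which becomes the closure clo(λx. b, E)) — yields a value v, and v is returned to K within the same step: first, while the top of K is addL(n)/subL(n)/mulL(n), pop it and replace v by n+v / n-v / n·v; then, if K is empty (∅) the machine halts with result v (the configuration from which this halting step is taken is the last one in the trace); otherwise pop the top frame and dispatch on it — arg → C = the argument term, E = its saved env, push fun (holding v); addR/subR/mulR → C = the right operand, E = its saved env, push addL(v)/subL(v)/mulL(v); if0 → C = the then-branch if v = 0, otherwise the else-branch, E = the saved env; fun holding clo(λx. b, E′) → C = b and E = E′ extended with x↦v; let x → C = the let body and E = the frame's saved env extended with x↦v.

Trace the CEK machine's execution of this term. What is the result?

t=0: [C=(let q = (let x = (3 + 1) in ((λv. v) 4)) in ((7 - q) * ((λz. z) 6))) | E=∅ | K=∅]
t=1: [C=(let x = (3 + 1) in ((λv. v) 4)) | E=∅ | K=[let q]]
t=2: [C=(3 + 1) | E=∅ | K=[let x :: let q]]
t=3: [C=3 | E=∅ | K=[addR :: let x :: let q]]
t=4: [C=1 | E=∅ | K=[addL(3) :: let x :: let q]]
t=5: [C=((λv. v) 4) | E={x↦4} | K=[let q]]
t=6: [C=(λv. v) | E={x↦4} | K=[arg :: let q]]
t=7: [C=4 | E={x↦4} | K=[fun :: let q]]
t=8: [C=v | E={v↦4, x↦4} | K=[let q]]
t=9: [C=((7 - q) * ((λz. z) 6)) | E={q↦4} | K=∅]
t=10: [C=(7 - q) | E={q↦4} | K=[mulR]]
t=11: [C=7 | E={q↦4} | K=[subR :: mulR]]
t=12: [C=q | E={q↦4} | K=[subL(7) :: mulR]]
t=13: [C=((λz. z) 6) | E={q↦4} | K=[mulL(3)]]
t=14: [C=(λz. z) | E={q↦4} | K=[arg :: mulL(3)]]
t=15: [C=6 | E={q↦4} | K=[fun :: mulL(3)]]
t=16: [C=z | E={z↦6, q↦4} | K=[mulL(3)]]
→ final value 18

Answer: 18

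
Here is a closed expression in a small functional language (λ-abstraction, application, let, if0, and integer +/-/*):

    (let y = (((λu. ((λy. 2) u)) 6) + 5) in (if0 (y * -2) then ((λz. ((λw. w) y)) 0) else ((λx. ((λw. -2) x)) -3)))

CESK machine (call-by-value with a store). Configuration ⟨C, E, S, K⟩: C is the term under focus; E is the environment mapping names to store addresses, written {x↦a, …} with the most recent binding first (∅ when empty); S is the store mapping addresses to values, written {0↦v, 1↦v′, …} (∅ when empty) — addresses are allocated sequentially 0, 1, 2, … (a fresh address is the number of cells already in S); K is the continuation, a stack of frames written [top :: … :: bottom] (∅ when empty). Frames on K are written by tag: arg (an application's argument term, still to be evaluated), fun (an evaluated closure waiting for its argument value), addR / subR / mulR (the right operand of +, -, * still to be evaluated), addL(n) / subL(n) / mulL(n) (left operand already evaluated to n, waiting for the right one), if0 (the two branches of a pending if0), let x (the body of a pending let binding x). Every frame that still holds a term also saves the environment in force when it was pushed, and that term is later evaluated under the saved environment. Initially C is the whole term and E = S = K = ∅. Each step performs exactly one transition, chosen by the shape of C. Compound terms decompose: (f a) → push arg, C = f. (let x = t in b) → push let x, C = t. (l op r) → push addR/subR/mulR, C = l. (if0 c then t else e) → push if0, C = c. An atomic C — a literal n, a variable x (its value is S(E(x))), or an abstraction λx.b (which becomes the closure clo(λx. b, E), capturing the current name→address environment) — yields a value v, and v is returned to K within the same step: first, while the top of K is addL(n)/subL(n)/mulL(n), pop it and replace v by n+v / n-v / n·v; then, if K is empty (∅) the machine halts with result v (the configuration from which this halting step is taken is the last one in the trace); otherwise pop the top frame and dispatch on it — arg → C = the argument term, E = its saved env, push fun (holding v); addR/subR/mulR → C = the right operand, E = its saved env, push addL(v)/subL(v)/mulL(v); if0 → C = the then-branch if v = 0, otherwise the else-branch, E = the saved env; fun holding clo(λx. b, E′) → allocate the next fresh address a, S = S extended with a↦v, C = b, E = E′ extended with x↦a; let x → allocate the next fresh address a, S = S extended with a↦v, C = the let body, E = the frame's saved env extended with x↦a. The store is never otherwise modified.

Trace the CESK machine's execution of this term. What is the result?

[0] ⟨C=(let y = (((λu. ((λy. 2) u)) 6) + 5) in (if0 (y * -2) then ((λz. ((λw. w) y)) 0) else ((λx. ((λw. -2) x)) -3))); E=∅; S=∅; K=∅⟩
[1] ⟨C=(((λu. ((λy. 2) u)) 6) + 5); E=∅; S=∅; K=[let y]⟩
[2] ⟨C=((λu. ((λy. 2) u)) 6); E=∅; S=∅; K=[addR :: let y]⟩
[3] ⟨C=(λu. ((λy. 2) u)); E=∅; S=∅; K=[arg :: addR :: let y]⟩
[4] ⟨C=6; E=∅; S=∅; K=[fun :: addR :: let y]⟩
[5] ⟨C=((λy. 2) u); E={u↦0}; S={0↦6}; K=[addR :: let y]⟩
[6] ⟨C=(λy. 2); E={u↦0}; S={0↦6}; K=[arg :: addR :: let y]⟩
[7] ⟨C=u; E={u↦0}; S={0↦6}; K=[fun :: addR :: let y]⟩
[8] ⟨C=2; E={y↦1, u↦0}; S={0↦6, 1↦6}; K=[addR :: let y]⟩
[9] ⟨C=5; E=∅; S={0↦6, 1↦6}; K=[addL(2) :: let y]⟩
[10] ⟨C=(if0 (y * -2) then ((λz. ((λw. w) y)) 0) else ((λx. ((λw. -2) x)) -3)); E={y↦2}; S={0↦6, 1↦6, 2↦7}; K=∅⟩
[11] ⟨C=(y * -2); E={y↦2}; S={0↦6, 1↦6, 2↦7}; K=[if0]⟩
[12] ⟨C=y; E={y↦2}; S={0↦6, 1↦6, 2↦7}; K=[mulR :: if0]⟩
[13] ⟨C=-2; E={y↦2}; S={0↦6, 1↦6, 2↦7}; K=[mulL(7) :: if0]⟩
[14] ⟨C=((λx. ((λw. -2) x)) -3); E={y↦2}; S={0↦6, 1↦6, 2↦7}; K=∅⟩
[15] ⟨C=(λx. ((λw. -2) x)); E={y↦2}; S={0↦6, 1↦6, 2↦7}; K=[arg]⟩
[16] ⟨C=-3; E={y↦2}; S={0↦6, 1↦6, 2↦7}; K=[fun]⟩
[17] ⟨C=((λw. -2) x); E={x↦3, y↦2}; S={0↦6, 1↦6, 2↦7, 3↦-3}; K=∅⟩
[18] ⟨C=(λw. -2); E={x↦3, y↦2}; S={0↦6, 1↦6, 2↦7, 3↦-3}; K=[arg]⟩
[19] ⟨C=x; E={x↦3, y↦2}; S={0↦6, 1↦6, 2↦7, 3↦-3}; K=[fun]⟩
[20] ⟨C=-2; E={w↦4, x↦3, y↦2}; S={0↦6, 1↦6, 2↦7, 3↦-3, 4↦-3}; K=∅⟩
→ final value -2

Answer: -2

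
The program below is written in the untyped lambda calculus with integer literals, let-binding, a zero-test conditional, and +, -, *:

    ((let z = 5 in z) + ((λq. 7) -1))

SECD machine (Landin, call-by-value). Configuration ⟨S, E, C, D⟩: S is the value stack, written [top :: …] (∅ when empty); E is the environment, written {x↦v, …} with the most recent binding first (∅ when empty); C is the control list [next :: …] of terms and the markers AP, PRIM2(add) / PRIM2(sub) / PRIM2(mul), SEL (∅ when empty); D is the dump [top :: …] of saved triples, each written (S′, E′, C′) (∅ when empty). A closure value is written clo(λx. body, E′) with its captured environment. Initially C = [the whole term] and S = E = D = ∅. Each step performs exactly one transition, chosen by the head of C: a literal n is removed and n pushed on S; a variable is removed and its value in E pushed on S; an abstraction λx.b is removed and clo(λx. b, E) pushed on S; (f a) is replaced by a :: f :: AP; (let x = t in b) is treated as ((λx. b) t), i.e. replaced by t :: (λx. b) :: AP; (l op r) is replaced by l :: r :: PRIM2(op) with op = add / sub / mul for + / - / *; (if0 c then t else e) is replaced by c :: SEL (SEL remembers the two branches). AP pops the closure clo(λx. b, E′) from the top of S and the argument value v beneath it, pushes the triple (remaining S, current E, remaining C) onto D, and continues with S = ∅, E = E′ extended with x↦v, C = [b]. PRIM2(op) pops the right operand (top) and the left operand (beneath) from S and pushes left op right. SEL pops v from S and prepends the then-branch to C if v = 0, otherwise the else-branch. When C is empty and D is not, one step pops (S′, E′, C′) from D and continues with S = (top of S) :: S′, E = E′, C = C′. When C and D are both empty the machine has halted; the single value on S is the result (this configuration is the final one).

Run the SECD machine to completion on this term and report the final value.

step 0: ⟨S=∅; E=∅; C=[((let z = 5 in z) + ((λq. 7) -1))]; D=∅⟩
step 1: ⟨S=∅; E=∅; C=[(let z = 5 in z) :: ((λq. 7) -1) :: PRIM2(add)]; D=∅⟩
step 2: ⟨S=∅; E=∅; C=[5 :: (λz. z) :: AP :: ((λq. 7) -1) :: PRIM2(add)]; D=∅⟩
step 3: ⟨S=[5]; E=∅; C=[(λz. z) :: AP :: ((λq. 7) -1) :: PRIM2(add)]; D=∅⟩
step 4: ⟨S=[clo(λz. z, ∅) :: 5]; E=∅; C=[AP :: ((λq. 7) -1) :: PRIM2(add)]; D=∅⟩
step 5: ⟨S=∅; E={z↦5}; C=[z]; D=[(∅, ∅, [((λq. 7) -1) :: PRIM2(add)])]⟩
step 6: ⟨S=[5]; E={z↦5}; C=∅; D=[(∅, ∅, [((λq. 7) -1) :: PRIM2(add)])]⟩
step 7: ⟨S=[5]; E=∅; C=[((λq. 7) -1) :: PRIM2(add)]; D=∅⟩
step 8: ⟨S=[5]; E=∅; C=[-1 :: (λq. 7) :: AP :: PRIM2(add)]; D=∅⟩
step 9: ⟨S=[-1 :: 5]; E=∅; C=[(λq. 7) :: AP :: PRIM2(add)]; D=∅⟩
step 10: ⟨S=[clo(λq. 7, ∅) :: -1 :: 5]; E=∅; C=[AP :: PRIM2(add)]; D=∅⟩
step 11: ⟨S=∅; E={q↦-1}; C=[7]; D=[([5], ∅, [PRIM2(add)])]⟩
step 12: ⟨S=[7]; E={q↦-1}; C=∅; D=[([5], ∅, [PRIM2(add)])]⟩
step 13: ⟨S=[7 :: 5]; E=∅; C=[PRIM2(add)]; D=∅⟩
step 14: ⟨S=[12]; E=∅; C=∅; D=∅⟩
→ final value 12

Answer: 12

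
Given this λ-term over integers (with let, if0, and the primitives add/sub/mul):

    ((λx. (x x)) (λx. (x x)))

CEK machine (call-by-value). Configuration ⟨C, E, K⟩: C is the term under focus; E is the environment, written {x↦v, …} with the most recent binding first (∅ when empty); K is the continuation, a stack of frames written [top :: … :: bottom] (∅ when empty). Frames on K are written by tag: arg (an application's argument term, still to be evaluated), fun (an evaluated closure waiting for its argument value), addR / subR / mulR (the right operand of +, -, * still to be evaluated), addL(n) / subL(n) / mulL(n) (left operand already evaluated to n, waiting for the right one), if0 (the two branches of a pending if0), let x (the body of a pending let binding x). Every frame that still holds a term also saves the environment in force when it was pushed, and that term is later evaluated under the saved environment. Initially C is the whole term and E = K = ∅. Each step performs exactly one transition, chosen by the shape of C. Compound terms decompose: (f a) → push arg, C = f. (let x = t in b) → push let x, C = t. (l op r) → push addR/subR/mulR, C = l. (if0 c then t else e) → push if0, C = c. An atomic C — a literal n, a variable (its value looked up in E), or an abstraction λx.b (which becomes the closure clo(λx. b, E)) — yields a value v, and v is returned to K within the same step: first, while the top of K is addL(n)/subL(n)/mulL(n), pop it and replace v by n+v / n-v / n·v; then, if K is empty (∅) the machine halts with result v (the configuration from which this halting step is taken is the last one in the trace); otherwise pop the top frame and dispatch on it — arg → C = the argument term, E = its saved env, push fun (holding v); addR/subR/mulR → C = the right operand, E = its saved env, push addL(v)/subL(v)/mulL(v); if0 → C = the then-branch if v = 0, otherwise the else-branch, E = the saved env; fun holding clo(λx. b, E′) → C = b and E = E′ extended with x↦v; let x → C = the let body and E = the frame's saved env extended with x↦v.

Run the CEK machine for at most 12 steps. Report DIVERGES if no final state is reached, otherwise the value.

Answer: DIVERGES (no final state within 12 steps)

Execution trace:
[0] [C=((λx. (x x)) (λx. (x x))) | E=∅ | K=∅]
[1] [C=(λx. (x x)) | E=∅ | K=[arg]]
[2] [C=(λx. (x x)) | E=∅ | K=[fun]]
[3] [C=(x x) | E={x↦clo(λx. (x x), ∅)} | K=∅]
[4] [C=x | E={x↦clo(λx. (x x), ∅)} | K=[arg]]
[5] [C=x | E={x↦clo(λx. (x x), ∅)} | K=[fun]]
… configuration repeats with period 3 (steps 3–5 recur indefinitely) …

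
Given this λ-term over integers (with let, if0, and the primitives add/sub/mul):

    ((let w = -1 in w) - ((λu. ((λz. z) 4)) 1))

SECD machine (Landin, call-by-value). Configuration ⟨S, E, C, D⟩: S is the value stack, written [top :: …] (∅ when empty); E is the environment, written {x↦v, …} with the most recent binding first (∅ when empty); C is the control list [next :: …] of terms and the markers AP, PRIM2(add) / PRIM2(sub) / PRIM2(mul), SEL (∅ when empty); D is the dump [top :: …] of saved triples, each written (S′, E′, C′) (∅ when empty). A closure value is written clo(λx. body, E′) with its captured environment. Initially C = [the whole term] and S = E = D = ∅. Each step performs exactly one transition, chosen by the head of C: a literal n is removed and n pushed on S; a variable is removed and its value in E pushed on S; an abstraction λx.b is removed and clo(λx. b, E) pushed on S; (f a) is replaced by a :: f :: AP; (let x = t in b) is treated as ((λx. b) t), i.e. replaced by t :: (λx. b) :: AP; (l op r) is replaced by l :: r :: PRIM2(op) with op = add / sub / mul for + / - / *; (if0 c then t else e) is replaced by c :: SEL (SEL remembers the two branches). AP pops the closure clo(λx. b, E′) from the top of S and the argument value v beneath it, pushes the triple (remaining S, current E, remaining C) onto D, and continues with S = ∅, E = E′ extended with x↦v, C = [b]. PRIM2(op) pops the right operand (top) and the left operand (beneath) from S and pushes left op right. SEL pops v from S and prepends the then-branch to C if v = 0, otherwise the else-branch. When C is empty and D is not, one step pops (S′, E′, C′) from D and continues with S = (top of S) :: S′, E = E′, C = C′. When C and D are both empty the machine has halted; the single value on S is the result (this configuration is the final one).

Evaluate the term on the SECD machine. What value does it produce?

[0] [S=∅ | E=∅ | C=[((let w = -1 in w) - ((λu. ((λz. z) 4)) 1))] | D=∅]
[1] [S=∅ | E=∅ | C=[(let w = -1 in w) :: ((λu. ((λz. z) 4)) 1) :: PRIM2(sub)] | D=∅]
[2] [S=∅ | E=∅ | C=[-1 :: (λw. w) :: AP :: ((λu. ((λz. z) 4)) 1) :: PRIM2(sub)] | D=∅]
[3] [S=[-1] | E=∅ | C=[(λw. w) :: AP :: ((λu. ((λz. z) 4)) 1) :: PRIM2(sub)] | D=∅]
[4] [S=[clo(λw. w, ∅) :: -1] | E=∅ | C=[AP :: ((λu. ((λz. z) 4)) 1) :: PRIM2(sub)] | D=∅]
[5] [S=∅ | E={w↦-1} | C=[w] | D=[(∅, ∅, [((λu. ((λz. z) 4)) 1) :: PRIM2(sub)])]]
[6] [S=[-1] | E={w↦-1} | C=∅ | D=[(∅, ∅, [((λu. ((λz. z) 4)) 1) :: PRIM2(sub)])]]
[7] [S=[-1] | E=∅ | C=[((λu. ((λz. z) 4)) 1) :: PRIM2(sub)] | D=∅]
[8] [S=[-1] | E=∅ | C=[1 :: (λu. ((λz. z) 4)) :: AP :: PRIM2(sub)] | D=∅]
[9] [S=[1 :: -1] | E=∅ | C=[(λu. ((λz. z) 4)) :: AP :: PRIM2(sub)] | D=∅]
[10] [S=[clo(λu. ((λz. z) 4), ∅) :: 1 :: -1] | E=∅ | C=[AP :: PRIM2(sub)] | D=∅]
[11] [S=∅ | E={u↦1} | C=[((λz. z) 4)] | D=[([-1], ∅, [PRIM2(sub)])]]
[12] [S=∅ | E={u↦1} | C=[4 :: (λz. z) :: AP] | D=[([-1], ∅, [PRIM2(sub)])]]
[13] [S=[4] | E={u↦1} | C=[(λz. z) :: AP] | D=[([-1], ∅, [PRIM2(sub)])]]
[14] [S=[clo(λz. z, {u↦1}) :: 4] | E={u↦1} | C=[AP] | D=[([-1], ∅, [PRIM2(sub)])]]
[15] [S=∅ | E={z↦4, u↦1} | C=[z] | D=[(∅, {u↦1}, ∅) :: ([-1], ∅, [PRIM2(sub)])]]
[16] [S=[4] | E={z↦4, u↦1} | C=∅ | D=[(∅, {u↦1}, ∅) :: ([-1], ∅, [PRIM2(sub)])]]
[17] [S=[4] | E={u↦1} | C=∅ | D=[([-1], ∅, [PRIM2(sub)])]]
[18] [S=[4 :: -1] | E=∅ | C=[PRIM2(sub)] | D=∅]
[19] [S=[-5] | E=∅ | C=∅ | D=∅]
→ final value -5

Answer: -5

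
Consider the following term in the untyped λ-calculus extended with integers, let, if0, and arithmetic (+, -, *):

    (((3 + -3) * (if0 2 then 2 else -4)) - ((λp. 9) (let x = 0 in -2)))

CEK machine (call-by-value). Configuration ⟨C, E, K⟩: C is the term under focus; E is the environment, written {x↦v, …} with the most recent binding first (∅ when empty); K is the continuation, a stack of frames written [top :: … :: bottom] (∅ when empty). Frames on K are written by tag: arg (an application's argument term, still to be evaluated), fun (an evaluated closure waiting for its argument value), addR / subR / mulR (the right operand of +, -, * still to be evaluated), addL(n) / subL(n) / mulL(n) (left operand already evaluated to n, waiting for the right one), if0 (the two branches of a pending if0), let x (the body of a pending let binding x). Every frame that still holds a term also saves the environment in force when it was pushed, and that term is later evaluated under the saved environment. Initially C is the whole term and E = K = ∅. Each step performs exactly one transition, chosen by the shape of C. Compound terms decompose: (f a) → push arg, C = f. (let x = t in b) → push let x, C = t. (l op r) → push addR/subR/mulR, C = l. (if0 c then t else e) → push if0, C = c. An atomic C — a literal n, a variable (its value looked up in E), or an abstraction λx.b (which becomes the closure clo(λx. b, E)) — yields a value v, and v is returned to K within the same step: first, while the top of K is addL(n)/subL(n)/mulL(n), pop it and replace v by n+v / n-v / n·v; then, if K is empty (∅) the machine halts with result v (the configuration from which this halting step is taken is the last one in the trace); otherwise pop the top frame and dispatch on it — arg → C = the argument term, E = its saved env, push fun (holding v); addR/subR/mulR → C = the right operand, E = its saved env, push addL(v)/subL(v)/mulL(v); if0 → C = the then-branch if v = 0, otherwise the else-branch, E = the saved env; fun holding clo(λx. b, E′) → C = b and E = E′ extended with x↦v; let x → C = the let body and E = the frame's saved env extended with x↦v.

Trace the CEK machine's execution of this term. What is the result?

Answer: -9

Execution trace:
t=0: [C=(((3 + -3) * (if0 2 then 2 else -4)) - ((λp. 9) (let x = 0 in -2))) | E=∅ | K=∅]
t=1: [C=((3 + -3) * (if0 2 then 2 else -4)) | E=∅ | K=[subR]]
t=2: [C=(3 + -3) | E=∅ | K=[mulR :: subR]]
t=3: [C=3 | E=∅ | K=[addR :: mulR :: subR]]
t=4: [C=-3 | E=∅ | K=[addL(3) :: mulR :: subR]]
t=5: [C=(if0 2 then 2 else -4) | E=∅ | K=[mulL(0) :: subR]]
t=6: [C=2 | E=∅ | K=[if0 :: mulL(0) :: subR]]
t=7: [C=-4 | E=∅ | K=[mulL(0) :: subR]]
t=8: [C=((λp. 9) (let x = 0 in -2)) | E=∅ | K=[subL(0)]]
t=9: [C=(λp. 9) | E=∅ | K=[arg :: subL(0)]]
t=10: [C=(let x = 0 in -2) | E=∅ | K=[fun :: subL(0)]]
t=11: [C=0 | E=∅ | K=[let x :: fun :: subL(0)]]
t=12: [C=-2 | E={x↦0} | K=[fun :: subL(0)]]
t=13: [C=9 | E={p↦-2} | K=[subL(0)]]
→ final value -9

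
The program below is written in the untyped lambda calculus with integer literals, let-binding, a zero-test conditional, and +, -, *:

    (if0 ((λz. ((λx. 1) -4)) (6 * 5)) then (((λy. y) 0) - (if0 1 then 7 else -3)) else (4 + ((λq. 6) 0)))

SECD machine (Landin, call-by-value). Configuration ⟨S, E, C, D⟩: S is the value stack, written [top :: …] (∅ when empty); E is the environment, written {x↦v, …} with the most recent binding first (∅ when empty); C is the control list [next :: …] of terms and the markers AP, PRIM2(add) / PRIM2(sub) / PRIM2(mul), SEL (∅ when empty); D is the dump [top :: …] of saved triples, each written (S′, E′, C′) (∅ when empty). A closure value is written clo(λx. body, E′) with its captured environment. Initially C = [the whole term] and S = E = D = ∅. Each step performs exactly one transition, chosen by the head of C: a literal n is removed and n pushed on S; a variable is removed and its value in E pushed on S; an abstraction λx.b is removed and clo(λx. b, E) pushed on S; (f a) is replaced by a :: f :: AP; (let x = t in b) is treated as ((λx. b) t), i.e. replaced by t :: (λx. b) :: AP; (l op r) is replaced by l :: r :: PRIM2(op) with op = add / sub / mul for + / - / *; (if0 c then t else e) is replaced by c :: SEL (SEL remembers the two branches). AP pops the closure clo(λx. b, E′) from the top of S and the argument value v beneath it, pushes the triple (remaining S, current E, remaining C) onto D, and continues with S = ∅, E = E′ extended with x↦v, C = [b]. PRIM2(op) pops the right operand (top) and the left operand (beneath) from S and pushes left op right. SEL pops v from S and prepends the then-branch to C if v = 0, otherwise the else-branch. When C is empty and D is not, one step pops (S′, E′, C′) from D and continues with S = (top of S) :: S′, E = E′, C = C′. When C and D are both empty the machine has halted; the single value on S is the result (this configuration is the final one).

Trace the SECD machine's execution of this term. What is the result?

Answer: 10

Machine steps:
[0] <S=∅, E=∅, C=[(if0 ((λz. ((λx. 1) -4)) (6 * 5)) then (((λy. y) 0) - (if0 1 then 7 else -3)) else (4 + ((λq. 6) 0)))], D=∅>
[1] <S=∅, E=∅, C=[((λz. ((λx. 1) -4)) (6 * 5)) :: SEL], D=∅>
[2] <S=∅, E=∅, C=[(6 * 5) :: (λz. ((λx. 1) -4)) :: AP :: SEL], D=∅>
[3] <S=∅, E=∅, C=[6 :: 5 :: PRIM2(mul) :: (λz. ((λx. 1) -4)) :: AP :: SEL], D=∅>
[4] <S=[6], E=∅, C=[5 :: PRIM2(mul) :: (λz. ((λx. 1) -4)) :: AP :: SEL], D=∅>
[5] <S=[5 :: 6], E=∅, C=[PRIM2(mul) :: (λz. ((λx. 1) -4)) :: AP :: SEL], D=∅>
[6] <S=[30], E=∅, C=[(λz. ((λx. 1) -4)) :: AP :: SEL], D=∅>
[7] <S=[clo(λz. ((λx. 1) -4), ∅) :: 30], E=∅, C=[AP :: SEL], D=∅>
[8] <S=∅, E={z↦30}, C=[((λx. 1) -4)], D=[(∅, ∅, [SEL])]>
[9] <S=∅, E={z↦30}, C=[-4 :: (λx. 1) :: AP], D=[(∅, ∅, [SEL])]>
[10] <S=[-4], E={z↦30}, C=[(λx. 1) :: AP], D=[(∅, ∅, [SEL])]>
[11] <S=[clo(λx. 1, {z↦30}) :: -4], E={z↦30}, C=[AP], D=[(∅, ∅, [SEL])]>
[12] <S=∅, E={x↦-4, z↦30}, C=[1], D=[(∅, {z↦30}, ∅) :: (∅, ∅, [SEL])]>
[13] <S=[1], E={x↦-4, z↦30}, C=∅, D=[(∅, {z↦30}, ∅) :: (∅, ∅, [SEL])]>
[14] <S=[1], E={z↦30}, C=∅, D=[(∅, ∅, [SEL])]>
[15] <S=[1], E=∅, C=[SEL], D=∅>
[16] <S=∅, E=∅, C=[(4 + ((λq. 6) 0))], D=∅>
[17] <S=∅, E=∅, C=[4 :: ((λq. 6) 0) :: PRIM2(add)], D=∅>
[18] <S=[4], E=∅, C=[((λq. 6) 0) :: PRIM2(add)], D=∅>
[19] <S=[4], E=∅, C=[0 :: (λq. 6) :: AP :: PRIM2(add)], D=∅>
[20] <S=[0 :: 4], E=∅, C=[(λq. 6) :: AP :: PRIM2(add)], D=∅>
[21] <S=[clo(λq. 6, ∅) :: 0 :: 4], E=∅, C=[AP :: PRIM2(add)], D=∅>
[22] <S=∅, E={q↦0}, C=[6], D=[([4], ∅, [PRIM2(add)])]>
[23] <S=[6], E={q↦0}, C=∅, D=[([4], ∅, [PRIM2(add)])]>
[24] <S=[6 :: 4], E=∅, C=[PRIM2(add)], D=∅>
[25] <S=[10], E=∅, C=∅, D=∅>
→ final value 10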